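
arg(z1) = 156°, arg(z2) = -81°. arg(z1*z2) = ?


arg(z1*z2) = 156° - 81° = 75°
Normalized to (-180°, 180°]: 75°

75°


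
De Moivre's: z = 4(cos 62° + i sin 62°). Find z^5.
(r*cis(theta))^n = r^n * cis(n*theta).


r^5 = 4^5 = 1024
n*theta = 5*62° = 310° = 310° (mod 360)
a = 1024*cos(310°) = 658.2145
b = 1024*sin(310°) = -784.4295

1024 cis(310°) = 658.2145 - 784.4295i


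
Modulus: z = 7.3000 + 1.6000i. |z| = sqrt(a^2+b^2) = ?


|z| = sqrt(7.3^2 + 1.6^2) = sqrt(53.29 + 2.56) = sqrt(55.85) = 7.4733

|z| = 7.4733


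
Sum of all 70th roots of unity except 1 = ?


With w = e^(2*pi*i/70), all 70 of the 70th roots of unity w^0 = 1, w, ..., w^(69) sum to 0: 1 + w + ... + w^(69) = (1 - w^70)/(1 - w) = 0 since w^70 = 1, w ≠ 1.
Removing the root 1: w + w^2 + ... + w^(69) = 0 - 1 = -1

Sum = -1


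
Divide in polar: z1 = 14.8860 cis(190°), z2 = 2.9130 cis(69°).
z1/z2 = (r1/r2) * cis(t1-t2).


r = 14.8860 / 2.9130 = 5.1102
theta = 190° - 69° = 121° = 121° (mod 360)

5.1102 cis(121°)


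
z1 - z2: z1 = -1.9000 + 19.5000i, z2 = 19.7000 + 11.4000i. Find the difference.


Real: -1.9 - 19.7 = -21.6
Imag: 19.5 - 11.4 = 8.1

-21.6000 + 8.1000i


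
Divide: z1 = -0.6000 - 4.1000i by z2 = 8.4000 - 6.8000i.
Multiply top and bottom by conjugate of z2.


Conjugate of z2 = 8.4000 + 6.8000i
Numerator: (-0.6000 - 4.1000i)(8.4000 + 6.8000i) = 22.8400 - 38.5200i
Denominator: 8.4^2 + (-6.8)^2 = 116.8
Result = (22.8400 - 38.5200i)/116.8

0.1955 - 0.3298i


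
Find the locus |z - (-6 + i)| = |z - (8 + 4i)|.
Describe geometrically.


Equal distances means the locus is the perpendicular bisector of z1 and z2.
Midpoint = ((-6+8)/2, (1+4)/2) = (1.0000, 2.5000)

Perpendicular bisector through (1.0000, 2.5000)


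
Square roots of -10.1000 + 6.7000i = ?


|z| = sqrt(102.01+44.89) = 12.1202
sqrt((|z|+a)/2) = sqrt((12.1202+(-10.1))/2) = sqrt(1.0101) = 1.0050
sqrt((|z|-a)/2) = sqrt((12.1202-(-10.1))/2) = sqrt(11.1101) = 3.3332

±(1.0050 + 3.3332i) i.e. 1.0050 + 3.3332i and -1.0050 - 3.3332i


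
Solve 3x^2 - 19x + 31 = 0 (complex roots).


disc = (-19)^2 - 4*3*31 = 361 - 372 = -11
sqrt(|disc|) = sqrt(11) = 3.3166
Real part = 19/(2*3) = 3.1667
Imag part = 3.3166/(2*3) = 0.5528

3.1667 ± 0.5528i


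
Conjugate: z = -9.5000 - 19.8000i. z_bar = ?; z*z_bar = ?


z_bar = -9.5000 + 19.8000i
z*z_bar = (-9.5)^2 + (-19.8)^2 = 90.25 + 392.04 = 482.29

z_bar = -9.5000 + 19.8000i, z*z_bar = 482.29


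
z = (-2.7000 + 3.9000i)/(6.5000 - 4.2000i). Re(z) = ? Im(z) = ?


Multiply by conjugate: (-2.7000 + 3.9000i)(6.5000 + 4.2000i) / (6.5^2 + (-4.2)^2)
Numerator real = -2.7*6.5 + 3.9*(-4.2) = -33.93
Numerator imag = 3.9*6.5 - (-2.7)*(-4.2) = 14.01
Denominator = 59.89
Re(z) = -33.93/59.89 = -0.5665
Im(z) = 14.01/59.89 = 0.2339

Re(z) = -0.5665, Im(z) = 0.2339


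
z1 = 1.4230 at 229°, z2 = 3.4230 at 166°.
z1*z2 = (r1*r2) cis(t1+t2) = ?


r = 1.4230 * 3.4230 = 4.8709
theta = 229° + 166° = 395° = 35° (mod 360)

4.8709 cis(35°)


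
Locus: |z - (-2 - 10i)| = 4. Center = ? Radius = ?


|z - z0| = r is a circle with center z0 and radius r.
Center = (-2, -10), radius = 4

Circle with center (-2, -10) and radius 4


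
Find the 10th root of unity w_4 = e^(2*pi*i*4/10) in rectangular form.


Angle = 360*4/10 = 144°
a = cos(144°) = -0.8090
b = sin(144°) = 0.5878

-0.8090 + 0.5878i


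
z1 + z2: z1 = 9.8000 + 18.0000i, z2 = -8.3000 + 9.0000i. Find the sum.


Real: 9.8 - 8.3 = 1.5
Imag: 18 + 9 = 27

1.5000 + 27.0000i


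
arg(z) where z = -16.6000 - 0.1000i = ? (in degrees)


Re = -16.6, Im = -0.1
arg = atan2(-0.1, -16.6) = -179.6548 degrees

arg(z) = -179.6548 degrees


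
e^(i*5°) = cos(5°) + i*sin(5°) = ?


cos(5°) = 0.9962
sin(5°) = 0.0872

e^(i*5°) = 0.9962 + 0.0872i


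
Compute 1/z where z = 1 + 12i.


|z|^2 = 1+144 = 145
1/z = (1 - 12i)/145

1/z = 0.0069 - 0.0828i


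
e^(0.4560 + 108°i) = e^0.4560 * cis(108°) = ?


e^0.4560 = 1.57775
cos(108°) = -0.30902
sin(108°) = 0.95106
Real = 1.57775*(-0.30902) = -0.4876
Imag = 1.57775*0.95106 = 1.5005

-0.4876 + 1.5005i


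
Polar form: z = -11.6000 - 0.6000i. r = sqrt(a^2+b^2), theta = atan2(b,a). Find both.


r = sqrt(134.56+0.36) = sqrt(134.92) = 11.6155
theta = atan2(-0.6, -11.6) = -177.0391 degrees

r = 11.6155, theta = -177.0391 degrees


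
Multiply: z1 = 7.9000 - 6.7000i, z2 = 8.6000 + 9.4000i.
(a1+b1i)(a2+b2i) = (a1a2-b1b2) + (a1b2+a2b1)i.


Real = 7.9*8.6 - (-6.7)*9.4 = 67.94 - (-62.98) = 130.92
Imag = 7.9*9.4 + 8.6*(-6.7) = 74.26 - (57.62) = 16.64

130.9200 + 16.6400i


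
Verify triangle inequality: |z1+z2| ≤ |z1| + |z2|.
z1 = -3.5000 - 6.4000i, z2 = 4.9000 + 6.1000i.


|z1| = sqrt((-3.5)^2 + (-6.4)^2) = sqrt(53.21) = 7.2945
|z2| = sqrt(4.9^2 + 6.1^2) = sqrt(61.22) = 7.8243
z1+z2 = 1.4000 - 0.3000i
|z1+z2| = sqrt(2.05) = 1.4318
|z1|+|z2| = 7.2945 + 7.8243 = 15.1188

|z1+z2| = 1.4318 ≤ |z1|+|z2| = 15.1188 (verified)


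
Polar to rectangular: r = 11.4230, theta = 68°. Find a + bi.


a = 11.4230*cos(68°) = 11.4230*0.3746 = 4.2791
b = 11.4230*sin(68°) = 11.4230*0.92718 = 10.5912

4.2791 + 10.5912i


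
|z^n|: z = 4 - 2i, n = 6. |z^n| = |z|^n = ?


|z| = sqrt(16+4) = sqrt(20) = 4.4721
|z^6| = |z|^6 = (sqrt(20))^6 = 20^3 = 8000

|z^6| = 8000


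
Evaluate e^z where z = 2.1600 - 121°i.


e^2.1600 = 8.6711
cos(-121°) = -0.51504
sin(-121°) = -0.85717
Real = 8.6711*(-0.51504) = -4.4660
Imag = 8.6711*(-0.85717) = -7.4326

-4.4660 - 7.4326i


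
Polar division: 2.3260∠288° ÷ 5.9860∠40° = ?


r = 2.3260 / 5.9860 = 0.3886
theta = 288° - 40° = 248° = 248° (mod 360)

0.3886 cis(248°)


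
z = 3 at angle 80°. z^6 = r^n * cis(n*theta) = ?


r^6 = 3^6 = 729
n*theta = 6*80° = 480° = 120° (mod 360)
a = 729*cos(120°) = -364.5000
b = 729*sin(120°) = 631.3325

729 cis(120°) = -364.5000 + 631.3325i


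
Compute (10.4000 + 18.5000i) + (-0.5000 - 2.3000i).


Real: 10.4 - 0.5 = 9.9
Imag: 18.5 - 2.3 = 16.2

9.9000 + 16.2000i


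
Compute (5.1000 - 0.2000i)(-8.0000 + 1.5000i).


Real = 5.1*(-8) - (-0.2)*1.5 = -40.8 - (-0.3) = -40.5
Imag = 5.1*1.5 - (8)*(-0.2) = 7.65 + 1.6 = 9.25

-40.5000 + 9.2500i


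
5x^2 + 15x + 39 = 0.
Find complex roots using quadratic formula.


disc = 15^2 - 4*5*39 = 225 - 780 = -555
sqrt(|disc|) = sqrt(555) = 23.5584
Real part = -15/(2*5) = -1.5000
Imag part = 23.5584/(2*5) = 2.3558

-1.5000 ± 2.3558i


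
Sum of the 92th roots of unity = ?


The sum of all 92th roots of unity is 0.
Geometric series: (1 - w^92)/(1 - w) = (1-1)/(1-w) = 0 since w^92 = 1, w ≠ 1.
Alternatively: coefficient of z^91 in z^92 - 1 is 0.

0


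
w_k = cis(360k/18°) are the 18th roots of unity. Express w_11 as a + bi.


Angle = 360*11/18 = 220°
a = cos(220°) = -0.7660
b = sin(220°) = -0.6428

-0.7660 - 0.6428i


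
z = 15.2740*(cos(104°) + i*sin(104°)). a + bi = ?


a = 15.2740*cos(104°) = 15.2740*(-0.24192) = -3.6951
b = 15.2740*sin(104°) = 15.2740*0.970296 = 14.8203

-3.6951 + 14.8203i


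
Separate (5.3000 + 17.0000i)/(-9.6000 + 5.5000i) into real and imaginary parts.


Multiply by conjugate: (5.3000 + 17.0000i)(-9.6000 - 5.5000i) / ((-9.6)^2 + 5.5^2)
Numerator real = 5.3*(-9.6) + 17*5.5 = 42.62
Numerator imag = 17*(-9.6) - 5.3*5.5 = -192.35
Denominator = 122.41
Re(z) = 42.62/122.41 = 0.3482
Im(z) = -192.35/122.41 = -1.5714

Re(z) = 0.3482, Im(z) = -1.5714


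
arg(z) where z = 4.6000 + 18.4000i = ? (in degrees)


Re = 4.6, Im = 18.4
arg = atan2(18.4, 4.6) = 75.9638 degrees

arg(z) = 75.9638 degrees


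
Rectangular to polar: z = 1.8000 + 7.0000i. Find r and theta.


r = sqrt(3.24+49) = sqrt(52.24) = 7.2277
theta = atan2(7, 1.8) = 75.5792 degrees

r = 7.2277, theta = 75.5792 degrees


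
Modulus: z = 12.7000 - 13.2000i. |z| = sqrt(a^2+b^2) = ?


|z| = sqrt(12.7^2 + (-13.2)^2) = sqrt(161.29 + 174.24) = sqrt(335.53) = 18.3175

|z| = 18.3175


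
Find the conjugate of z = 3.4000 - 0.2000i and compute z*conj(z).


z_bar = 3.4000 + 0.2000i
z*z_bar = 3.4^2 + (-0.2)^2 = 11.56 + 0.04 = 11.6

z_bar = 3.4000 + 0.2000i, z*z_bar = 11.6


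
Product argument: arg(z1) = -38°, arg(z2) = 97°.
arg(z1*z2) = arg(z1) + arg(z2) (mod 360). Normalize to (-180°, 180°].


arg(z1*z2) = -38° + 97° = 59°
Normalized to (-180°, 180°]: 59°

59°


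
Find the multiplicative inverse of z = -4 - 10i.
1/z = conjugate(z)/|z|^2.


|z|^2 = 16+100 = 116
1/z = (-4 + 10i)/116

1/z = -0.0345 + 0.0862i


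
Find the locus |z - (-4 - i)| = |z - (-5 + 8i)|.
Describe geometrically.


Equal distances means the locus is the perpendicular bisector of z1 and z2.
Midpoint = ((-4+(-5))/2, (-1+8)/2) = (-4.5000, 3.5000)

Perpendicular bisector through (-4.5000, 3.5000)


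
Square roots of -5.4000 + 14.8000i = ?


|z| = sqrt(29.16+219.04) = 15.7544
sqrt((|z|+a)/2) = sqrt((15.7544+(-5.4))/2) = sqrt(5.1772) = 2.2753
sqrt((|z|-a)/2) = sqrt((15.7544-(-5.4))/2) = sqrt(10.5772) = 3.2523

±(2.2753 + 3.2523i) i.e. 2.2753 + 3.2523i and -2.2753 - 3.2523i


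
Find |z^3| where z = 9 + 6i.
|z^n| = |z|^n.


|z| = sqrt(81+36) = sqrt(117) = 10.8167
|z^3| = |z|^3 = (sqrt(117))^3 = 117*sqrt(117)

|z^3| = 117*sqrt(117) ≈ 1265.5485


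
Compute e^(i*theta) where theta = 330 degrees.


cos(330°) = 0.8660
sin(330°) = -0.5000

e^(i*330°) = 0.8660 - 0.5000i


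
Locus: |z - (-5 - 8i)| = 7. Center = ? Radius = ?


|z - z0| = r is a circle with center z0 and radius r.
Center = (-5, -8), radius = 7

Circle with center (-5, -8) and radius 7


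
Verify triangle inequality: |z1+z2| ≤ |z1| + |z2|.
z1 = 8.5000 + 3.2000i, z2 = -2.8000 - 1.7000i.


|z1| = sqrt(8.5^2 + 3.2^2) = sqrt(82.49) = 9.0824
|z2| = sqrt((-2.8)^2 + (-1.7)^2) = sqrt(10.73) = 3.2757
z1+z2 = 5.7000 + 1.5000i
|z1+z2| = sqrt(34.74) = 5.8941
|z1|+|z2| = 9.0824 + 3.2757 = 12.3581

|z1+z2| = 5.8941 ≤ |z1|+|z2| = 12.3581 (verified)


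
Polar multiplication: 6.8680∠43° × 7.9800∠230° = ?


r = 6.8680 * 7.9800 = 54.8066
theta = 43° + 230° = 273° = 273° (mod 360)

54.8066 cis(273°)


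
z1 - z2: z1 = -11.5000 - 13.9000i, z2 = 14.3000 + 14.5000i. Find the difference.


Real: -11.5 - 14.3 = -25.8
Imag: -13.9 - 14.5 = -28.4

-25.8000 - 28.4000i


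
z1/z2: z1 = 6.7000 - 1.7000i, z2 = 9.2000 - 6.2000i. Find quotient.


Conjugate of z2 = 9.2000 + 6.2000i
Numerator: (6.7000 - 1.7000i)(9.2000 + 6.2000i) = 72.1800 + 25.9000i
Denominator: 9.2^2 + (-6.2)^2 = 123.08
Result = (72.1800 + 25.9000i)/123.08

0.5864 + 0.2104i


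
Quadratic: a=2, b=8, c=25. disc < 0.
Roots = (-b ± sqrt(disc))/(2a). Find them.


disc = 8^2 - 4*2*25 = 64 - 200 = -136
sqrt(|disc|) = sqrt(136) = 11.6619
Real part = -8/(2*2) = -2.0000
Imag part = 11.6619/(2*2) = 2.9155

-2.0000 ± 2.9155i


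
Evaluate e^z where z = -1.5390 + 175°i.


e^-1.5390 = 0.2146
cos(175°) = -0.9962
sin(175°) = 0.0872
Real = 0.2146*(-0.9962) = -0.2138
Imag = 0.2146*0.0872 = 0.0187

-0.2138 + 0.0187i


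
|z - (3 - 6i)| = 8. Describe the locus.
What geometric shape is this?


|z - z0| = r is a circle with center z0 and radius r.
Center = (3, -6), radius = 8

Circle with center (3, -6) and radius 8


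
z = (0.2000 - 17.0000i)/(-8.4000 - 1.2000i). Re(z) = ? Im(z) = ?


Multiply by conjugate: (0.2000 - 17.0000i)(-8.4000 + 1.2000i) / ((-8.4)^2 + (-1.2)^2)
Numerator real = 0.2*(-8.4) - (17)*(-1.2) = 18.72
Numerator imag = -17*(-8.4) - 0.2*(-1.2) = 143.04
Denominator = 72
Re(z) = 18.72/72 = 0.2600
Im(z) = 143.04/72 = 1.9867

Re(z) = 0.2600, Im(z) = 1.9867


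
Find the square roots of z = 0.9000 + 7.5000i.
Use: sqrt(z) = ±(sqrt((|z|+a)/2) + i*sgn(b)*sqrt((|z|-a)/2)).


|z| = sqrt(0.81+56.25) = 7.5538
sqrt((|z|+a)/2) = sqrt((7.5538+0.9)/2) = sqrt(4.2269) = 2.0559
sqrt((|z|-a)/2) = sqrt((7.5538-0.9)/2) = sqrt(3.3269) = 1.8240

±(2.0559 + 1.8240i) i.e. 2.0559 + 1.8240i and -2.0559 - 1.8240i


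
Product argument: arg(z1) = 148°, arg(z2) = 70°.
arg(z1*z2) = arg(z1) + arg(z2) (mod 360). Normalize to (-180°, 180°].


arg(z1*z2) = 148° + 70° = 218°
Normalized to (-180°, 180°]: -142°

-142°


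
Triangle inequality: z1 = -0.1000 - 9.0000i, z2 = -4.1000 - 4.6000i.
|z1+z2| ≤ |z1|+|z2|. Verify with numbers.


|z1| = sqrt((-0.1)^2 + (-9)^2) = sqrt(81.01) = 9.0006
|z2| = sqrt((-4.1)^2 + (-4.6)^2) = sqrt(37.97) = 6.1620
z1+z2 = -4.2000 - 13.6000i
|z1+z2| = sqrt(202.6) = 14.2338
|z1|+|z2| = 9.0006 + 6.1620 = 15.1626

|z1+z2| = 14.2338 ≤ |z1|+|z2| = 15.1626 (verified)


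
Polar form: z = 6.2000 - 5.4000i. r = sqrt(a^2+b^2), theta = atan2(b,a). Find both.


r = sqrt(38.44+29.16) = sqrt(67.6) = 8.2219
theta = atan2(-5.4, 6.2) = -41.0548 degrees

r = 8.2219, theta = -41.0548 degrees


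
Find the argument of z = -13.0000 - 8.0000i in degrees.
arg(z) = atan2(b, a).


Re = -13, Im = -8
arg = atan2(-8, -13) = -148.3925 degrees

arg(z) = -148.3925 degrees


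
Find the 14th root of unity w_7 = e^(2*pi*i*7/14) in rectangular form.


Angle = 360*7/14 = 180°
a = cos(180°) = -1.0000
b = sin(180°) = 0

-1.0000 + 0i


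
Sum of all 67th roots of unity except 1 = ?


With w = e^(2*pi*i/67), all 67 of the 67th roots of unity w^0 = 1, w, ..., w^(66) sum to 0: 1 + w + ... + w^(66) = (1 - w^67)/(1 - w) = 0 since w^67 = 1, w ≠ 1.
Removing the root 1: w + w^2 + ... + w^(66) = 0 - 1 = -1

Sum = -1


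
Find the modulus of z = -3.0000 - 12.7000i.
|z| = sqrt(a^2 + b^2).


|z| = sqrt((-3)^2 + (-12.7)^2) = sqrt(9 + 161.29) = sqrt(170.29) = 13.0495

|z| = 13.0495


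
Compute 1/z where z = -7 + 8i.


|z|^2 = 49+64 = 113
1/z = (-7 - 8i)/113

1/z = -0.0619 - 0.0708i


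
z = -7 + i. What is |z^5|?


|z| = sqrt(49+1) = sqrt(50) = 7.0711
|z^5| = |z|^5 = (sqrt(50))^5 = 50^2 * sqrt(50) = 2500*sqrt(50)

|z^5| = 2500*sqrt(50) ≈ 17677.6695


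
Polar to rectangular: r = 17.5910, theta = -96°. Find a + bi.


a = 17.5910*cos(-96°) = 17.5910*(-0.10453) = -1.8388
b = 17.5910*sin(-96°) = 17.5910*(-0.99452) = -17.4946

-1.8388 - 17.4946i


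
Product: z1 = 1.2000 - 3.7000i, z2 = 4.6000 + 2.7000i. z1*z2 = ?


Real = 1.2*4.6 - (-3.7)*2.7 = 5.52 - (-9.99) = 15.51
Imag = 1.2*2.7 + 4.6*(-3.7) = 3.24 - (17.02) = -13.78

15.5100 - 13.7800i


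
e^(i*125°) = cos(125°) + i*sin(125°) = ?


cos(125°) = -0.5736
sin(125°) = 0.8192

e^(i*125°) = -0.5736 + 0.8192i


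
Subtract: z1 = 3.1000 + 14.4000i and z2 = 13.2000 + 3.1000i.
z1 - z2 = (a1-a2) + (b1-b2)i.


Real: 3.1 - 13.2 = -10.1
Imag: 14.4 - 3.1 = 11.3

-10.1000 + 11.3000i


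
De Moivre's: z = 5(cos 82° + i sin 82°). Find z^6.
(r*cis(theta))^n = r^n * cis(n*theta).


r^6 = 5^6 = 15625
n*theta = 6*82° = 492° = 132° (mod 360)
a = 15625*cos(132°) = -10455.1657
b = 15625*sin(132°) = 11611.6379

15625 cis(132°) = -10455.1657 + 11611.6379i


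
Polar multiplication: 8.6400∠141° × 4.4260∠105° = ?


r = 8.6400 * 4.4260 = 38.2406
theta = 141° + 105° = 246° = 246° (mod 360)

38.2406 cis(246°)


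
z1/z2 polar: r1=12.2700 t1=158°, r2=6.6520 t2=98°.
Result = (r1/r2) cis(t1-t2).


r = 12.2700 / 6.6520 = 1.8446
theta = 158° - 98° = 60° = 60° (mod 360)

1.8446 cis(60°)


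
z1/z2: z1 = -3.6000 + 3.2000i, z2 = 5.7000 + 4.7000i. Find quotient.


Conjugate of z2 = 5.7000 - 4.7000i
Numerator: (-3.6000 + 3.2000i)(5.7000 - 4.7000i) = -5.4800 + 35.1600i
Denominator: 5.7^2 + 4.7^2 = 54.58
Result = (-5.4800 + 35.1600i)/54.58

-0.1004 + 0.6442i


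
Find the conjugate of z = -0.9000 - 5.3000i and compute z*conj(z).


z_bar = -0.9000 + 5.3000i
z*z_bar = (-0.9)^2 + (-5.3)^2 = 0.81 + 28.09 = 28.9

z_bar = -0.9000 + 5.3000i, z*z_bar = 28.9


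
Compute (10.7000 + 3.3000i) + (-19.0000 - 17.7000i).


Real: 10.7 - 19 = -8.3
Imag: 3.3 - 17.7 = -14.4

-8.3000 - 14.4000i


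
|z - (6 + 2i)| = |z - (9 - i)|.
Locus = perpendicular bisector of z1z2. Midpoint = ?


Equal distances means the locus is the perpendicular bisector of z1 and z2.
Midpoint = ((6+9)/2, (2+(-1))/2) = (7.5000, 0.5000)

Perpendicular bisector through (7.5000, 0.5000)


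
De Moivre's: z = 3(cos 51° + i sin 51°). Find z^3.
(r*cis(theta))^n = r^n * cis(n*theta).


r^3 = 3^3 = 27
n*theta = 3*51° = 153° = 153° (mod 360)
a = 27*cos(153°) = -24.0572
b = 27*sin(153°) = 12.2577

27 cis(153°) = -24.0572 + 12.2577i


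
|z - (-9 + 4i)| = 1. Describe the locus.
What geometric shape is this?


|z - z0| = r is a circle with center z0 and radius r.
Center = (-9, 4), radius = 1

Circle with center (-9, 4) and radius 1


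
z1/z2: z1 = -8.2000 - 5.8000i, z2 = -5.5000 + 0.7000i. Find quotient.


Conjugate of z2 = -5.5000 - 0.7000i
Numerator: (-8.2000 - 5.8000i)(-5.5000 - 0.7000i) = 41.0400 + 37.6400i
Denominator: (-5.5)^2 + 0.7^2 = 30.74
Result = (41.0400 + 37.6400i)/30.74

1.3351 + 1.2245i


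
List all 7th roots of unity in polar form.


The 7th roots of unity are cis(360k/7°) for k=0..6
Angle step = 360/7 = 51.4286°
Primitive root: cis(51.4286°)
Primitive root = 0.6235 + 0.7818i

7 roots at angles: 0°, 51.4286°, 102.8571°, 154.2857°, 205.7143°, 257.1429°, 308.5714°


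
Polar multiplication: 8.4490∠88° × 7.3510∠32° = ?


r = 8.4490 * 7.3510 = 62.1086
theta = 88° + 32° = 120° = 120° (mod 360)

62.1086 cis(120°)


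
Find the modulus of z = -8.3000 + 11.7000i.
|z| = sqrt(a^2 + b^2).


|z| = sqrt((-8.3)^2 + 11.7^2) = sqrt(68.89 + 136.89) = sqrt(205.78) = 14.3450

|z| = 14.3450


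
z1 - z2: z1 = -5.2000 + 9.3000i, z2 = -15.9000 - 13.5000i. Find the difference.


Real: -5.2 + 15.9 = 10.7
Imag: 9.3 + 13.5 = 22.8

10.7000 + 22.8000i


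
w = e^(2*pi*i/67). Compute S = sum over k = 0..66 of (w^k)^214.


The roots are w_k = w^k with w = e^(2*pi*i/67), and (w^k)^214 = (w^214)^k.
So S = 1 + u + u^2 + ... + u^(66) with u = w^214.
214 = 3*67 + 13, so 214 is not a multiple of 67: u = (w^67)^3 * w^13 = w^13 ≠ 1 (w is a primitive 67th root), while u^67 = (w^67)^214 = 1.
Geometric series: S = (1 - u^67)/(1 - u) = (1 - 1)/(1 - u) = 0

S = 0


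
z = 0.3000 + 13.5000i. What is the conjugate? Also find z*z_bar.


z_bar = 0.3000 - 13.5000i
z*z_bar = 0.3^2 + 13.5^2 = 0.09 + 182.25 = 182.34

z_bar = 0.3000 - 13.5000i, z*z_bar = 182.34


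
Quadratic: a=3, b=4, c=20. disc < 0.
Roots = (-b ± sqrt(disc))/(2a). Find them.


disc = 4^2 - 4*3*20 = 16 - 240 = -224
sqrt(|disc|) = sqrt(224) = 14.9666
Real part = -4/(2*3) = -0.6667
Imag part = 14.9666/(2*3) = 2.4944

-0.6667 ± 2.4944i


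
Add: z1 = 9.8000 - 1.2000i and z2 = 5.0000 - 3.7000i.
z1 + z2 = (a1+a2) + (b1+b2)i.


Real: 9.8 + 5 = 14.8
Imag: -1.2 - 3.7 = -4.9

14.8000 - 4.9000i


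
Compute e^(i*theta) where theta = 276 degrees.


cos(276°) = 0.1045
sin(276°) = -0.9945

e^(i*276°) = 0.1045 - 0.9945i


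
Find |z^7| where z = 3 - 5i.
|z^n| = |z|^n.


|z| = sqrt(9+25) = sqrt(34) = 5.8310
|z^7| = |z|^7 = (sqrt(34))^7 = 34^3 * sqrt(34) = 39304*sqrt(34)

|z^7| = 39304*sqrt(34) ≈ 229179.7333


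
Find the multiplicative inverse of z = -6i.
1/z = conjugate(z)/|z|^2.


|z|^2 = 0+36 = 36
1/z = (0 + 6i)/36

1/z = 0 + 0.1667i


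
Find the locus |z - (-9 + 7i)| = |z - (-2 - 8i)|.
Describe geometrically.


Equal distances means the locus is the perpendicular bisector of z1 and z2.
Midpoint = ((-9+(-2))/2, (7+(-8))/2) = (-5.5000, -0.5000)

Perpendicular bisector through (-5.5000, -0.5000)


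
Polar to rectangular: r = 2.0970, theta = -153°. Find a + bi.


a = 2.0970*cos(-153°) = 2.0970*(-0.891) = -1.8684
b = 2.0970*sin(-153°) = 2.0970*(-0.454) = -0.9520

-1.8684 - 0.9520i


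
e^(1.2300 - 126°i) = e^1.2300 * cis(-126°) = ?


e^1.2300 = 3.4212
cos(-126°) = -0.58779
sin(-126°) = -0.809
Real = 3.4212*(-0.58779) = -2.0109
Imag = 3.4212*(-0.809) = -2.7678

-2.0109 - 2.7678i


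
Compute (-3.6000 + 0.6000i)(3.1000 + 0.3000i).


Real = -3.6*3.1 - 0.6*0.3 = -11.16 - 0.18 = -11.34
Imag = -3.6*0.3 + 3.1*0.6 = -1.08 + 1.86 = 0.78

-11.3400 + 0.7800i


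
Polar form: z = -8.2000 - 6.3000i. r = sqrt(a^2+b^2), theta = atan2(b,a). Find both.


r = sqrt(67.24+39.69) = sqrt(106.93) = 10.3407
theta = atan2(-6.3, -8.2) = -142.4652 degrees

r = 10.3407, theta = -142.4652 degrees


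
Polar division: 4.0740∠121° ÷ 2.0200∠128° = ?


r = 4.0740 / 2.0200 = 2.0168
theta = 121° - 128° = -7° = 353° (mod 360)

2.0168 cis(353°)


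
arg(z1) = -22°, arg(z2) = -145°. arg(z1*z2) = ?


arg(z1*z2) = -22° - 145° = -167°
Normalized to (-180°, 180°]: -167°

-167°


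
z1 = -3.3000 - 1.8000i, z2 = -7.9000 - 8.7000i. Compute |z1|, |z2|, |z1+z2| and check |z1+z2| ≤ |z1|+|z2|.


|z1| = sqrt((-3.3)^2 + (-1.8)^2) = sqrt(14.13) = 3.7590
|z2| = sqrt((-7.9)^2 + (-8.7)^2) = sqrt(138.1) = 11.7516
z1+z2 = -11.2000 - 10.5000i
|z1+z2| = sqrt(235.69) = 15.3522
|z1|+|z2| = 3.7590 + 11.7516 = 15.5106

|z1+z2| = 15.3522 ≤ |z1|+|z2| = 15.5106 (verified)


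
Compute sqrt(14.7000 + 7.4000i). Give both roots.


|z| = sqrt(216.09+54.76) = 16.4575
sqrt((|z|+a)/2) = sqrt((16.4575+14.7)/2) = sqrt(15.5788) = 3.9470
sqrt((|z|-a)/2) = sqrt((16.4575-14.7)/2) = sqrt(0.8788) = 0.9374

±(3.9470 + 0.9374i) i.e. 3.9470 + 0.9374i and -3.9470 - 0.9374i


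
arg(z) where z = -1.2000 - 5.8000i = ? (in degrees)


Re = -1.2, Im = -5.8
arg = atan2(-5.8, -1.2) = -101.6894 degrees

arg(z) = -101.6894 degrees


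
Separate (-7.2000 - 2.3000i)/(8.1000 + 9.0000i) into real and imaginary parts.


Multiply by conjugate: (-7.2000 - 2.3000i)(8.1000 - 9.0000i) / (8.1^2 + 9^2)
Numerator real = -7.2*8.1 - (2.3)*9 = -79.02
Numerator imag = -2.3*8.1 - (-7.2)*9 = 46.17
Denominator = 146.61
Re(z) = -79.02/146.61 = -0.5390
Im(z) = 46.17/146.61 = 0.3149

Re(z) = -0.5390, Im(z) = 0.3149


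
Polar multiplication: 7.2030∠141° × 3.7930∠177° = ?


r = 7.2030 * 3.7930 = 27.3210
theta = 141° + 177° = 318° = 318° (mod 360)

27.3210 cis(318°)


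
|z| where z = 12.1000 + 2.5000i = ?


|z| = sqrt(12.1^2 + 2.5^2) = sqrt(146.41 + 6.25) = sqrt(152.66) = 12.3556

|z| = 12.3556


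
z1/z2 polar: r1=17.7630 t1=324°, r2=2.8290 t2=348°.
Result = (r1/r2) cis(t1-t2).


r = 17.7630 / 2.8290 = 6.2789
theta = 324° - 348° = -24° = 336° (mod 360)

6.2789 cis(336°)


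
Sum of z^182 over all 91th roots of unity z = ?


The roots are w_k = w^k with w = e^(2*pi*i/91), and (w^k)^182 = (w^182)^k.
So S = 1 + u + u^2 + ... + u^(90) with u = w^182.
182 = 2*91 + 0, so 182 is a multiple of 91 and u = (w^91)^2 = 1.
Every one of the 91 terms equals 1: S = 91

S = 91


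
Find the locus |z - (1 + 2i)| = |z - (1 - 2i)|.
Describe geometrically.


Equal distances means the locus is the perpendicular bisector of z1 and z2.
Midpoint = ((1+1)/2, (2+(-2))/2) = (1.0000, 0)

Perpendicular bisector through (1.0000, 0)


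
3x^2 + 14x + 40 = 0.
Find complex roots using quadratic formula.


disc = 14^2 - 4*3*40 = 196 - 480 = -284
sqrt(|disc|) = sqrt(284) = 16.8523
Real part = -14/(2*3) = -2.3333
Imag part = 16.8523/(2*3) = 2.8087

-2.3333 ± 2.8087i


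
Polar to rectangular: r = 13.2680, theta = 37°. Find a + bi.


a = 13.2680*cos(37°) = 13.2680*0.798636 = 10.5963
b = 13.2680*sin(37°) = 13.2680*0.60182 = 7.9849

10.5963 + 7.9849i


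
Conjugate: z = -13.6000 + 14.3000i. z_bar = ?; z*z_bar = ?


z_bar = -13.6000 - 14.3000i
z*z_bar = (-13.6)^2 + 14.3^2 = 184.96 + 204.49 = 389.45

z_bar = -13.6000 - 14.3000i, z*z_bar = 389.45


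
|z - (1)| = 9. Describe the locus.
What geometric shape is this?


|z - z0| = r is a circle with center z0 and radius r.
Center = (1, 0), radius = 9

Circle with center (1, 0) and radius 9


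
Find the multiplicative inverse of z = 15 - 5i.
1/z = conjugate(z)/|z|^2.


|z|^2 = 225+25 = 250
1/z = (15 + 5i)/250

1/z = 0.0600 + 0.0200i


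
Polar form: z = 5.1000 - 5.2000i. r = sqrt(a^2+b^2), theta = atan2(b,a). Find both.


r = sqrt(26.01+27.04) = sqrt(53.05) = 7.2835
theta = atan2(-5.2, 5.1) = -45.5563 degrees

r = 7.2835, theta = -45.5563 degrees


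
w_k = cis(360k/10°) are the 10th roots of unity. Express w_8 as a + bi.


Angle = 360*8/10 = 288°
a = cos(288°) = 0.3090
b = sin(288°) = -0.9511

0.3090 - 0.9511i


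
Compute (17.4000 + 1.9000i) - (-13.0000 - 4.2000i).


Real: 17.4 + 13 = 30.4
Imag: 1.9 + 4.2 = 6.1

30.4000 + 6.1000i


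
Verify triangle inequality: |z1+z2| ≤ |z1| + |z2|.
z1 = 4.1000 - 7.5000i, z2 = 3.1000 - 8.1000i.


|z1| = sqrt(4.1^2 + (-7.5)^2) = sqrt(73.06) = 8.5475
|z2| = sqrt(3.1^2 + (-8.1)^2) = sqrt(75.22) = 8.6729
z1+z2 = 7.2000 - 15.6000i
|z1+z2| = sqrt(295.2) = 17.1814
|z1|+|z2| = 8.5475 + 8.6729 = 17.2204

|z1+z2| = 17.1814 ≤ |z1|+|z2| = 17.2204 (verified)


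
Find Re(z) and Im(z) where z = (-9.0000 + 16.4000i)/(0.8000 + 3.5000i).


Multiply by conjugate: (-9.0000 + 16.4000i)(0.8000 - 3.5000i) / (0.8^2 + 3.5^2)
Numerator real = -9*0.8 + 16.4*3.5 = 50.2
Numerator imag = 16.4*0.8 - (-9)*3.5 = 44.62
Denominator = 12.89
Re(z) = 50.2/12.89 = 3.8945
Im(z) = 44.62/12.89 = 3.4616

Re(z) = 3.8945, Im(z) = 3.4616


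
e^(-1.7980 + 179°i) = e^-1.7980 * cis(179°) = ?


e^-1.7980 = 0.1656
cos(179°) = -0.9998
sin(179°) = 0.0175
Real = 0.1656*(-0.9998) = -0.1656
Imag = 0.1656*0.0175 = 0.0029

-0.1656 + 0.0029i


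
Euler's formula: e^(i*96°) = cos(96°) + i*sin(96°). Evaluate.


cos(96°) = -0.1045
sin(96°) = 0.9945

e^(i*96°) = -0.1045 + 0.9945i


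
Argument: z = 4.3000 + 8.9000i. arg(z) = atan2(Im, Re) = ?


Re = 4.3, Im = 8.9
arg = atan2(8.9, 4.3) = 64.2127 degrees

arg(z) = 64.2127 degrees


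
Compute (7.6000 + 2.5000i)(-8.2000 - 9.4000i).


Real = 7.6*(-8.2) - 2.5*(-9.4) = -62.32 - (-23.5) = -38.82
Imag = 7.6*(-9.4) - (8.2)*2.5 = -71.44 - (20.5) = -91.94

-38.8200 - 91.9400i


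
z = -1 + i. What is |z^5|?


|z| = sqrt(1+1) = sqrt(2) = 1.4142
|z^5| = |z|^5 = (sqrt(2))^5 = 2^2 * sqrt(2) = 4*sqrt(2)

|z^5| = 4*sqrt(2) ≈ 5.6569


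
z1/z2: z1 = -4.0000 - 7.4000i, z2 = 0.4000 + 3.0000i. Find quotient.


Conjugate of z2 = 0.4000 - 3.0000i
Numerator: (-4.0000 - 7.4000i)(0.4000 - 3.0000i) = -23.8000 + 9.0400i
Denominator: 0.4^2 + 3^2 = 9.16
Result = (-23.8000 + 9.0400i)/9.16

-2.5983 + 0.9869i


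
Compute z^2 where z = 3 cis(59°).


r^2 = 3^2 = 9
n*theta = 2*59° = 118° = 118° (mod 360)
a = 9*cos(118°) = -4.2252
b = 9*sin(118°) = 7.9465

9 cis(118°) = -4.2252 + 7.9465i


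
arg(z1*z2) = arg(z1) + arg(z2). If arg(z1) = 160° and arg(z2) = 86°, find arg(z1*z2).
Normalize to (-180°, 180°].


arg(z1*z2) = 160° + 86° = 246°
Normalized to (-180°, 180°]: -114°

-114°


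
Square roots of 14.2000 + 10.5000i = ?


|z| = sqrt(201.64+110.25) = 17.6604
sqrt((|z|+a)/2) = sqrt((17.6604+14.2)/2) = sqrt(15.9302) = 3.9913
sqrt((|z|-a)/2) = sqrt((17.6604-14.2)/2) = sqrt(1.7302) = 1.3154

±(3.9913 + 1.3154i) i.e. 3.9913 + 1.3154i and -3.9913 - 1.3154i


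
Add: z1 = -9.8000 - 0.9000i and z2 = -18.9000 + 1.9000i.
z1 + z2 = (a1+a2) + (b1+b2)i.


Real: -9.8 - 18.9 = -28.7
Imag: -0.9 + 1.9 = 1

-28.7000 + 1.0000i


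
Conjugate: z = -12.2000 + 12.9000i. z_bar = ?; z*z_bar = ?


z_bar = -12.2000 - 12.9000i
z*z_bar = (-12.2)^2 + 12.9^2 = 148.84 + 166.41 = 315.25

z_bar = -12.2000 - 12.9000i, z*z_bar = 315.25


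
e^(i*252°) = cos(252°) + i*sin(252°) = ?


cos(252°) = -0.3090
sin(252°) = -0.9511

e^(i*252°) = -0.3090 - 0.9511i


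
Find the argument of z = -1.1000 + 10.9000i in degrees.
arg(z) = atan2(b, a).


Re = -1.1, Im = 10.9
arg = atan2(10.9, -1.1) = 95.7626 degrees

arg(z) = 95.7626 degrees


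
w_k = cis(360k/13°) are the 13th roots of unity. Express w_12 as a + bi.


Angle = 360*12/13 = 332.3077°
a = cos(332.3077°) = 0.8855
b = sin(332.3077°) = -0.4647

0.8855 - 0.4647i


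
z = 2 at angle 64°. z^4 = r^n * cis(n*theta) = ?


r^4 = 2^4 = 16
n*theta = 4*64° = 256° = 256° (mod 360)
a = 16*cos(256°) = -3.8708
b = 16*sin(256°) = -15.5247

16 cis(256°) = -3.8708 - 15.5247i


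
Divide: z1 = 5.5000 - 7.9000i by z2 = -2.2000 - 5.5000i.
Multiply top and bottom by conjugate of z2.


Conjugate of z2 = -2.2000 + 5.5000i
Numerator: (5.5000 - 7.9000i)(-2.2000 + 5.5000i) = 31.3500 + 47.6300i
Denominator: (-2.2)^2 + (-5.5)^2 = 35.09
Result = (31.3500 + 47.6300i)/35.09

0.8934 + 1.3574i


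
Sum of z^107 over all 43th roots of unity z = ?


The roots are w_k = w^k with w = e^(2*pi*i/43), and (w^k)^107 = (w^107)^k.
So S = 1 + u + u^2 + ... + u^(42) with u = w^107.
107 = 2*43 + 21, so 107 is not a multiple of 43: u = (w^43)^2 * w^21 = w^21 ≠ 1 (w is a primitive 43th root), while u^43 = (w^43)^107 = 1.
Geometric series: S = (1 - u^43)/(1 - u) = (1 - 1)/(1 - u) = 0

S = 0


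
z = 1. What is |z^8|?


|z| = sqrt(1+0) = sqrt(1) = 1
|z^8| = |z|^8 = 1^8 = 1

|z^8| = 1


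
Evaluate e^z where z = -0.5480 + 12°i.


e^-0.5480 = 0.5781
cos(12°) = 0.97815
sin(12°) = 0.2079
Real = 0.5781*0.97815 = 0.5655
Imag = 0.5781*0.2079 = 0.1202

0.5655 + 0.1202i


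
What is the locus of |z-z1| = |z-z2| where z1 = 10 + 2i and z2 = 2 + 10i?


Equal distances means the locus is the perpendicular bisector of z1 and z2.
Midpoint = ((10+2)/2, (2+10)/2) = (6.0000, 6.0000)

Perpendicular bisector through (6.0000, 6.0000)


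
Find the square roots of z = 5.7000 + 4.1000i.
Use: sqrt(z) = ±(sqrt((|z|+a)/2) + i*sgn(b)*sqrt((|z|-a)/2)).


|z| = sqrt(32.49+16.81) = 7.0214
sqrt((|z|+a)/2) = sqrt((7.0214+5.7)/2) = sqrt(6.3607) = 2.5220
sqrt((|z|-a)/2) = sqrt((7.0214-5.7)/2) = sqrt(0.6607) = 0.8128

±(2.5220 + 0.8128i) i.e. 2.5220 + 0.8128i and -2.5220 - 0.8128i


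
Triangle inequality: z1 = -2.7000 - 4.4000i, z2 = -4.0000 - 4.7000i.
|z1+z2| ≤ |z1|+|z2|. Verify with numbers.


|z1| = sqrt((-2.7)^2 + (-4.4)^2) = sqrt(26.65) = 5.1624
|z2| = sqrt((-4)^2 + (-4.7)^2) = sqrt(38.09) = 6.1717
z1+z2 = -6.7000 - 9.1000i
|z1+z2| = sqrt(127.7) = 11.3004
|z1|+|z2| = 5.1624 + 6.1717 = 11.3341

|z1+z2| = 11.3004 ≤ |z1|+|z2| = 11.3341 (verified)


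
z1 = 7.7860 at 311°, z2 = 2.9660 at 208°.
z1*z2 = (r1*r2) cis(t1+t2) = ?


r = 7.7860 * 2.9660 = 23.0933
theta = 311° + 208° = 519° = 159° (mod 360)

23.0933 cis(159°)


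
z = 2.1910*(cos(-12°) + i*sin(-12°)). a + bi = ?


a = 2.1910*cos(-12°) = 2.1910*0.97815 = 2.1431
b = 2.1910*sin(-12°) = 2.1910*(-0.2079) = -0.4555

2.1431 - 0.4555i


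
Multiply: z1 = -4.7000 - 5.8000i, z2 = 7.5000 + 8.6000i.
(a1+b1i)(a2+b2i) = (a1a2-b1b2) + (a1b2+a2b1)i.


Real = -4.7*7.5 - (-5.8)*8.6 = -35.25 - (-49.88) = 14.63
Imag = -4.7*8.6 + 7.5*(-5.8) = -40.42 - (43.5) = -83.92

14.6300 - 83.9200i


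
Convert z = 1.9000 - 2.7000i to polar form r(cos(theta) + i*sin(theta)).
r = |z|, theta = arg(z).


r = sqrt(3.61+7.29) = sqrt(10.9) = 3.3015
theta = atan2(-2.7, 1.9) = -54.8658 degrees

r = 3.3015, theta = -54.8658 degrees


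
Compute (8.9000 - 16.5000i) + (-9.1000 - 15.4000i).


Real: 8.9 - 9.1 = -0.2
Imag: -16.5 - 15.4 = -31.9

-0.2000 - 31.9000i


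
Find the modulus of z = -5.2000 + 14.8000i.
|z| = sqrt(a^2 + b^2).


|z| = sqrt((-5.2)^2 + 14.8^2) = sqrt(27.04 + 219.04) = sqrt(246.08) = 15.6869

|z| = 15.6869


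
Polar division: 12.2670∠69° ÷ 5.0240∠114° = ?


r = 12.2670 / 5.0240 = 2.4417
theta = 69° - 114° = -45° = 315° (mod 360)

2.4417 cis(315°)


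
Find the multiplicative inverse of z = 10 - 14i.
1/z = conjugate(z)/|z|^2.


|z|^2 = 100+196 = 296
1/z = (10 + 14i)/296

1/z = 0.0338 + 0.0473i


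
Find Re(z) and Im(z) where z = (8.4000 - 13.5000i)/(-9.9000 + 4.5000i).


Multiply by conjugate: (8.4000 - 13.5000i)(-9.9000 - 4.5000i) / ((-9.9)^2 + 4.5^2)
Numerator real = 8.4*(-9.9) - (13.5)*4.5 = -143.91
Numerator imag = -13.5*(-9.9) - 8.4*4.5 = 95.85
Denominator = 118.26
Re(z) = -143.91/118.26 = -1.2169
Im(z) = 95.85/118.26 = 0.8105

Re(z) = -1.2169, Im(z) = 0.8105


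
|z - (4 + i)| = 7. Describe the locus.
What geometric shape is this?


|z - z0| = r is a circle with center z0 and radius r.
Center = (4, 1), radius = 7

Circle with center (4, 1) and radius 7


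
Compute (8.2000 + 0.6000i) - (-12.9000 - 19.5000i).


Real: 8.2 + 12.9 = 21.1
Imag: 0.6 + 19.5 = 20.1

21.1000 + 20.1000i


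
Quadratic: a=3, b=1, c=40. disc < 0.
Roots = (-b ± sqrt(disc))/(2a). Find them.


disc = 1^2 - 4*3*40 = 1 - 480 = -479
sqrt(|disc|) = sqrt(479) = 21.8861
Real part = -1/(2*3) = -0.1667
Imag part = 21.8861/(2*3) = 3.6477

-0.1667 ± 3.6477i


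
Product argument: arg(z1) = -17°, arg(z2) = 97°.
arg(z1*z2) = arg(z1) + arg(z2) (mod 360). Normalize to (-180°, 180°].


arg(z1*z2) = -17° + 97° = 80°
Normalized to (-180°, 180°]: 80°

80°


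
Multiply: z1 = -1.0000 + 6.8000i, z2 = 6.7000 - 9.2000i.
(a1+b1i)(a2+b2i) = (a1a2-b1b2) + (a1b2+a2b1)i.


Real = -1*6.7 - 6.8*(-9.2) = -6.7 - (-62.56) = 55.86
Imag = -1*(-9.2) + 6.7*6.8 = 9.2 + 45.56 = 54.76

55.8600 + 54.7600i


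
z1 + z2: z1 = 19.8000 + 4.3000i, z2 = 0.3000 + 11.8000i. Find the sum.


Real: 19.8 + 0.3 = 20.1
Imag: 4.3 + 11.8 = 16.1

20.1000 + 16.1000i


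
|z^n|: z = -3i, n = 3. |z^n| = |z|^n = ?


|z| = sqrt(0+9) = sqrt(9) = 3
|z^3| = |z|^3 = 3^3 = 27

|z^3| = 27


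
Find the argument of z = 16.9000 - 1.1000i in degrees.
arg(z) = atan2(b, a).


Re = 16.9, Im = -1.1
arg = atan2(-1.1, 16.9) = -3.7241 degrees

arg(z) = -3.7241 degrees


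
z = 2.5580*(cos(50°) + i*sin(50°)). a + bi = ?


a = 2.5580*cos(50°) = 2.5580*0.6428 = 1.6443
b = 2.5580*sin(50°) = 2.5580*0.76604 = 1.9595

1.6443 + 1.9595i


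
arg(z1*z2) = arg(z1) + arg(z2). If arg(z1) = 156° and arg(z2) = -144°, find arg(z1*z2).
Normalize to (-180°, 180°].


arg(z1*z2) = 156° - 144° = 12°
Normalized to (-180°, 180°]: 12°

12°


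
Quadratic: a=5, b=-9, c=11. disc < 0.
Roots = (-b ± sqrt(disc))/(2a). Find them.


disc = (-9)^2 - 4*5*11 = 81 - 220 = -139
sqrt(|disc|) = sqrt(139) = 11.7898
Real part = 9/(2*5) = 0.9000
Imag part = 11.7898/(2*5) = 1.1790

0.9000 ± 1.1790i


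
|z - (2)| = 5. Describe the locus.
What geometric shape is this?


|z - z0| = r is a circle with center z0 and radius r.
Center = (2, 0), radius = 5

Circle with center (2, 0) and radius 5


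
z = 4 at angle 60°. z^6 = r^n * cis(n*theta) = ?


r^6 = 4^6 = 4096
n*theta = 6*60° = 360° = 0° (mod 360)
a = 4096*cos(0°) = 4096.0000
b = 4096*sin(0°) = 0

4096 cis(0°) = 4096.0000 + 0i


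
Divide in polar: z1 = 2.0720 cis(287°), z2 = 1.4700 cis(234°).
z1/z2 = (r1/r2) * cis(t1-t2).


r = 2.0720 / 1.4700 = 1.4095
theta = 287° - 234° = 53° = 53° (mod 360)

1.4095 cis(53°)


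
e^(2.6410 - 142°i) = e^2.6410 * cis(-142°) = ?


e^2.6410 = 14.0272
cos(-142°) = -0.78801
sin(-142°) = -0.61566
Real = 14.0272*(-0.78801) = -11.0536
Imag = 14.0272*(-0.61566) = -8.6360

-11.0536 - 8.6360i


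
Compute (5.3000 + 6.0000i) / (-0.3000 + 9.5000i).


Conjugate of z2 = -0.3000 - 9.5000i
Numerator: (5.3000 + 6.0000i)(-0.3000 - 9.5000i) = 55.4100 - 52.1500i
Denominator: (-0.3)^2 + 9.5^2 = 90.34
Result = (55.4100 - 52.1500i)/90.34

0.6133 - 0.5773i


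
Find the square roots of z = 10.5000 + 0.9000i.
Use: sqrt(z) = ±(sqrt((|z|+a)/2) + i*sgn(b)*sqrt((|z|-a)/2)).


|z| = sqrt(110.25+0.81) = 10.5385
sqrt((|z|+a)/2) = sqrt((10.5385+10.5)/2) = sqrt(10.5193) = 3.2433
sqrt((|z|-a)/2) = sqrt((10.5385-10.5)/2) = sqrt(0.0193) = 0.1387

±(3.2433 + 0.1387i) i.e. 3.2433 + 0.1387i and -3.2433 - 0.1387i


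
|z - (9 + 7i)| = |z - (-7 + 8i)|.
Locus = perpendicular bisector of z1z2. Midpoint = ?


Equal distances means the locus is the perpendicular bisector of z1 and z2.
Midpoint = ((9+(-7))/2, (7+8)/2) = (1.0000, 7.5000)

Perpendicular bisector through (1.0000, 7.5000)


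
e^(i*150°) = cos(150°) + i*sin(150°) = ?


cos(150°) = -0.8660
sin(150°) = 0.5000

e^(i*150°) = -0.8660 + 0.5000i


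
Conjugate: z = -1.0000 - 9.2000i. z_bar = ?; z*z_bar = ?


z_bar = -1.0000 + 9.2000i
z*z_bar = (-1)^2 + (-9.2)^2 = 1 + 84.64 = 85.64

z_bar = -1.0000 + 9.2000i, z*z_bar = 85.64


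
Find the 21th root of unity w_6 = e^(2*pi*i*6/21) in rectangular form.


Angle = 360*6/21 = 102.8571°
a = cos(102.8571°) = -0.2225
b = sin(102.8571°) = 0.9749

-0.2225 + 0.9749i


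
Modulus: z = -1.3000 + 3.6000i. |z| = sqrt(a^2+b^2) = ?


|z| = sqrt((-1.3)^2 + 3.6^2) = sqrt(1.69 + 12.96) = sqrt(14.65) = 3.8275

|z| = 3.8275


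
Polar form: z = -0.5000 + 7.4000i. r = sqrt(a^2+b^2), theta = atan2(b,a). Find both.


r = sqrt(0.25+54.76) = sqrt(55.01) = 7.4169
theta = atan2(7.4, -0.5) = 93.8655 degrees

r = 7.4169, theta = 93.8655 degrees


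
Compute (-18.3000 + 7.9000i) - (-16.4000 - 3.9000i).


Real: -18.3 + 16.4 = -1.9
Imag: 7.9 + 3.9 = 11.8

-1.9000 + 11.8000i


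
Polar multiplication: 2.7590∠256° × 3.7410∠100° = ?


r = 2.7590 * 3.7410 = 10.3214
theta = 256° + 100° = 356° = 356° (mod 360)

10.3214 cis(356°)


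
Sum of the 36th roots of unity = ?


The sum of all 36th roots of unity is 0.
Geometric series: (1 - w^36)/(1 - w) = (1-1)/(1-w) = 0 since w^36 = 1, w ≠ 1.
Alternatively: coefficient of z^35 in z^36 - 1 is 0.

0


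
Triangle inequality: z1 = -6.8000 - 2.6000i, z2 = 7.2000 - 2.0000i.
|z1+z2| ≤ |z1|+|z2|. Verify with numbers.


|z1| = sqrt((-6.8)^2 + (-2.6)^2) = sqrt(53) = 7.2801
|z2| = sqrt(7.2^2 + (-2)^2) = sqrt(55.84) = 7.4726
z1+z2 = 0.4000 - 4.6000i
|z1+z2| = sqrt(21.32) = 4.6174
|z1|+|z2| = 7.2801 + 7.4726 = 14.7527

|z1+z2| = 4.6174 ≤ |z1|+|z2| = 14.7527 (verified)


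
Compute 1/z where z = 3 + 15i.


|z|^2 = 9+225 = 234
1/z = (3 - 15i)/234

1/z = 0.0128 - 0.0641i


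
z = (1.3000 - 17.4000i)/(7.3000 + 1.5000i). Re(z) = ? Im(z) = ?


Multiply by conjugate: (1.3000 - 17.4000i)(7.3000 - 1.5000i) / (7.3^2 + 1.5^2)
Numerator real = 1.3*7.3 - (17.4)*1.5 = -16.61
Numerator imag = -17.4*7.3 - 1.3*1.5 = -128.97
Denominator = 55.54
Re(z) = -16.61/55.54 = -0.2991
Im(z) = -128.97/55.54 = -2.3221

Re(z) = -0.2991, Im(z) = -2.3221


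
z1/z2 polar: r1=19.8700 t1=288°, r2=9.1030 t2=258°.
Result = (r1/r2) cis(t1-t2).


r = 19.8700 / 9.1030 = 2.1828
theta = 288° - 258° = 30° = 30° (mod 360)

2.1828 cis(30°)


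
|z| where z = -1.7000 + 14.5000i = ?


|z| = sqrt((-1.7)^2 + 14.5^2) = sqrt(2.89 + 210.25) = sqrt(213.14) = 14.5993

|z| = 14.5993


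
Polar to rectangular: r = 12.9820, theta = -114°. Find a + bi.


a = 12.9820*cos(-114°) = 12.9820*(-0.40674) = -5.2803
b = 12.9820*sin(-114°) = 12.9820*(-0.913545) = -11.8596

-5.2803 - 11.8596i


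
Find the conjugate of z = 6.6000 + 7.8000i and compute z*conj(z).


z_bar = 6.6000 - 7.8000i
z*z_bar = 6.6^2 + 7.8^2 = 43.56 + 60.84 = 104.4

z_bar = 6.6000 - 7.8000i, z*z_bar = 104.4


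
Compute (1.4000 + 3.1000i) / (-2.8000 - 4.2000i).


Conjugate of z2 = -2.8000 + 4.2000i
Numerator: (1.4000 + 3.1000i)(-2.8000 + 4.2000i) = -16.9400 - 2.8000i
Denominator: (-2.8)^2 + (-4.2)^2 = 25.48
Result = (-16.9400 - 2.8000i)/25.48

-0.6648 - 0.1099i


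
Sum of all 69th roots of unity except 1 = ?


With w = e^(2*pi*i/69), all 69 of the 69th roots of unity w^0 = 1, w, ..., w^(68) sum to 0: 1 + w + ... + w^(68) = (1 - w^69)/(1 - w) = 0 since w^69 = 1, w ≠ 1.
Removing the root 1: w + w^2 + ... + w^(68) = 0 - 1 = -1

Sum = -1


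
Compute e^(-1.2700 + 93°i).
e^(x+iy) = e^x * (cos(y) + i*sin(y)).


e^-1.2700 = 0.2808
cos(93°) = -0.0523
sin(93°) = 0.9986
Real = 0.2808*(-0.0523) = -0.0147
Imag = 0.2808*0.9986 = 0.2804

-0.0147 + 0.2804i


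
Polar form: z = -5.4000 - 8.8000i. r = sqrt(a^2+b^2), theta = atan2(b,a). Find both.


r = sqrt(29.16+77.44) = sqrt(106.6) = 10.3247
theta = atan2(-8.8, -5.4) = -121.5348 degrees

r = 10.3247, theta = -121.5348 degrees
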